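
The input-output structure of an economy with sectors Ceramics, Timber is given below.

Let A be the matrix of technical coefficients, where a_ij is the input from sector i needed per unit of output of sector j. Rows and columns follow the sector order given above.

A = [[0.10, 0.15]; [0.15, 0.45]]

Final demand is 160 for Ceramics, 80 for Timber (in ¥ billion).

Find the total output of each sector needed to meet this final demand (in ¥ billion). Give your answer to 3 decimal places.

I − A =
  [   0.90    -0.15]
  [  -0.15     0.55]
det(I−A) = (0.90)(0.55) − (-0.15)(-0.15) = 0.4725
adj(I−A) = [[0.55, 0.15], [0.15, 0.90]]
(I − A)⁻¹ = adj(I−A) / det(I−A) ≈
  [   1.1640     0.3175]
  [   0.3175     1.9048]
x = (I − A)⁻¹ d = adj(I−A)·d / det(I−A), with det(I−A) = 0.4725:
  x_C = (0.55·160 + 0.15·80) / 0.4725 = 100.00 / 0.4725 ≈ 211.640
  x_T = (0.15·160 + 0.90·80) / 0.4725 = 96.00 / 0.4725 ≈ 203.175

x_C = 211.640, x_T = 203.175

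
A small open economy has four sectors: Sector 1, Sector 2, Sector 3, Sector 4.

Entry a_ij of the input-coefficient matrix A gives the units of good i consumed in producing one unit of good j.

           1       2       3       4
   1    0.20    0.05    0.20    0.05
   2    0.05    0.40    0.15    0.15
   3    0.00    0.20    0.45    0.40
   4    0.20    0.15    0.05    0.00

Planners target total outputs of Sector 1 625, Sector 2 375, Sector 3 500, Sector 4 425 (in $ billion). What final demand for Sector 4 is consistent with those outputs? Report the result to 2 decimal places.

d_4 = 218.75

I − A =
  [   0.80    -0.05    -0.20    -0.05]
  [  -0.05     0.60    -0.15    -0.15]
  [   0.00    -0.20     0.55    -0.40]
  [  -0.20    -0.15    -0.05     1.00]
d = (I − A) x:
  d_1 = (+0.80)·625 + (-0.05)·375 + (-0.20)·500 + (-0.05)·425 = 360.00
  d_2 = (-0.05)·625 + (+0.60)·375 + (-0.15)·500 + (-0.15)·425 = 55.00
  d_3 = (+0.00)·625 + (-0.20)·375 + (+0.55)·500 + (-0.40)·425 = 30.00
  d_4 = (-0.20)·625 + (-0.15)·375 + (-0.05)·500 + (+1.00)·425 = 218.75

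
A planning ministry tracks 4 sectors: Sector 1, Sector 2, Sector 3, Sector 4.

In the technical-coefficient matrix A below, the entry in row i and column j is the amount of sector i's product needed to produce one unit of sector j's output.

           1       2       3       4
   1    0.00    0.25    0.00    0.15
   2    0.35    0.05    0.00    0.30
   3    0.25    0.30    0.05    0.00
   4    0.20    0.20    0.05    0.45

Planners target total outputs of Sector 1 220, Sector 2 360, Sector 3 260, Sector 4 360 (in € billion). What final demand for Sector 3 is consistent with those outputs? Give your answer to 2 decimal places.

d_3 = 84.00

I − A =
  [   1.00    -0.25     0.00    -0.15]
  [  -0.35     0.95     0.00    -0.30]
  [  -0.25    -0.30     0.95     0.00]
  [  -0.20    -0.20    -0.05     0.55]
d = (I − A) x:
  d_1 = (+1.00)·220 + (-0.25)·360 + (+0.00)·260 + (-0.15)·360 = 76.00
  d_2 = (-0.35)·220 + (+0.95)·360 + (+0.00)·260 + (-0.30)·360 = 157.00
  d_3 = (-0.25)·220 + (-0.30)·360 + (+0.95)·260 + (+0.00)·360 = 84.00
  d_4 = (-0.20)·220 + (-0.20)·360 + (-0.05)·260 + (+0.55)·360 = 69.00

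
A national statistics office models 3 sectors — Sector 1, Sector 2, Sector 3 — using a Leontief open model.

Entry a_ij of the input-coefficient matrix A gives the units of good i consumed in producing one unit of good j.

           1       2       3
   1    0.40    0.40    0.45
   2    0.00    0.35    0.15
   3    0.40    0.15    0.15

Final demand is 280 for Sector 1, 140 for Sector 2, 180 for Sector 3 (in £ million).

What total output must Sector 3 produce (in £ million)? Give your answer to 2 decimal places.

I − A =
  [   0.60    -0.40    -0.45]
  [   0.00     0.65    -0.15]
  [  -0.40    -0.15     0.85]
Cofactors of I−A, C_ij = (−1)^(i+j)·(minor ij) (rows/columns in the sector order above):
  C_11 = (0.65)(0.85) − (-0.15)(-0.15) = 0.5300
  C_12 = −[(0.00)(0.85) − (-0.15)(-0.40)] = 0.0600
  C_13 = (0.00)(-0.15) − (0.65)(-0.40) = 0.2600
  C_21 = −[(-0.40)(0.85) − (-0.45)(-0.15)] = 0.4075
  C_22 = (0.60)(0.85) − (-0.45)(-0.40) = 0.3300
  C_23 = −[(0.60)(-0.15) − (-0.40)(-0.40)] = 0.2500
  C_31 = (-0.40)(-0.15) − (-0.45)(0.65) = 0.3525
  C_32 = −[(0.60)(-0.15) − (-0.45)(0.00)] = 0.0900
  C_33 = (0.60)(0.65) − (-0.40)(0.00) = 0.3900
det(I−A) = Σ_j (I−A)_1j·C_1j = (0.60)(0.5300) + (-0.40)(0.0600) + (-0.45)(0.2600) = 0.1770
adj(I−A) = Cᵀ =
  [ 0.5300   0.4075   0.3525]
  [ 0.0600   0.3300   0.0900]
  [ 0.2600   0.2500   0.3900]
(I − A)⁻¹ = adj(I−A) / det(I−A) ≈
  [   2.9944     2.3023     1.9915]
  [   0.3390     1.8644     0.5085]
  [   1.4689     1.4124     2.2034]
x = (I − A)⁻¹ d = adj(I−A)·d / det(I−A), with det(I−A) = 0.1770:
  x_1 = (0.5300·280 + 0.4075·140 + 0.3525·180) / 0.1770 = 268.90 / 0.1770 ≈ 1519.21
  x_2 = (0.0600·280 + 0.3300·140 + 0.0900·180) / 0.1770 = 79.20 / 0.1770 ≈ 447.46
  x_3 = (0.2600·280 + 0.2500·140 + 0.3900·180) / 0.1770 = 178.00 / 0.1770 ≈ 1005.65

x_3 = 1005.65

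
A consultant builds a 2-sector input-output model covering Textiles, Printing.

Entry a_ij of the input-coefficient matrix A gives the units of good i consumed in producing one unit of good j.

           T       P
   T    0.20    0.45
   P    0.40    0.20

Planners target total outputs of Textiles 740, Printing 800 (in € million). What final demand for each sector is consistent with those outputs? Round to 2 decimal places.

I − A =
  [   0.80    -0.45]
  [  -0.40     0.80]
d = (I − A) x:
  d_T = (+0.80)·740 + (-0.45)·800 = 232.00
  d_P = (-0.40)·740 + (+0.80)·800 = 344.00

d_T = 232.00, d_P = 344.00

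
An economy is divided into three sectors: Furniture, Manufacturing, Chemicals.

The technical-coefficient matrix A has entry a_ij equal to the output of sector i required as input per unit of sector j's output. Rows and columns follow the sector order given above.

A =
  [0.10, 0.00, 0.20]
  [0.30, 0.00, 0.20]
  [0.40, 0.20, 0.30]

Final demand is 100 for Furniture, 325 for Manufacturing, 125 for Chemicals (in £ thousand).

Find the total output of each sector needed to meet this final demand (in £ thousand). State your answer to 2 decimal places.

I − A =
  [   0.90     0.00    -0.20]
  [  -0.30     1.00    -0.20]
  [  -0.40    -0.20     0.70]
Cofactors of I−A, C_ij = (−1)^(i+j)·(minor ij) (rows/columns in the sector order above):
  C_11 = (1.00)(0.70) − (-0.20)(-0.20) = 0.6600
  C_12 = −[(-0.30)(0.70) − (-0.20)(-0.40)] = 0.2900
  C_13 = (-0.30)(-0.20) − (1.00)(-0.40) = 0.4600
  C_21 = −[(0.00)(0.70) − (-0.20)(-0.20)] = 0.0400
  C_22 = (0.90)(0.70) − (-0.20)(-0.40) = 0.5500
  C_23 = −[(0.90)(-0.20) − (0.00)(-0.40)] = 0.1800
  C_31 = (0.00)(-0.20) − (-0.20)(1.00) = 0.2000
  C_32 = −[(0.90)(-0.20) − (-0.20)(-0.30)] = 0.2400
  C_33 = (0.90)(1.00) − (0.00)(-0.30) = 0.9000
det(I−A) = Σ_j (I−A)_1j·C_1j = (0.90)(0.6600) + (0.00)(0.2900) + (-0.20)(0.4600) = 0.5020
adj(I−A) = Cᵀ =
  [ 0.6600   0.0400   0.2000]
  [ 0.2900   0.5500   0.2400]
  [ 0.4600   0.1800   0.9000]
(I − A)⁻¹ = adj(I−A) / det(I−A) ≈
  [   1.3147     0.0797     0.3984]
  [   0.5777     1.0956     0.4781]
  [   0.9163     0.3586     1.7928]
x = (I − A)⁻¹ d = adj(I−A)·d / det(I−A), with det(I−A) = 0.5020:
  x_1 = (0.6600·100 + 0.0400·325 + 0.2000·125) / 0.5020 = 104.00 / 0.5020 ≈ 207.17
  x_2 = (0.2900·100 + 0.5500·325 + 0.2400·125) / 0.5020 = 237.75 / 0.5020 ≈ 473.61
  x_3 = (0.4600·100 + 0.1800·325 + 0.9000·125) / 0.5020 = 217.00 / 0.5020 ≈ 432.27

x_1 = 207.17, x_2 = 473.61, x_3 = 432.27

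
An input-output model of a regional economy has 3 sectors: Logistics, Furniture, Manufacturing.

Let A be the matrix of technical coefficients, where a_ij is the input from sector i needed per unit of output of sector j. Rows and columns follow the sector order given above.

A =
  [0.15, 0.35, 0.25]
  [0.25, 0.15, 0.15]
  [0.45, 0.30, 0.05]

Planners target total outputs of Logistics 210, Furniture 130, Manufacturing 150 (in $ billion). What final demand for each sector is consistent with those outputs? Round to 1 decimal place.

d_1 = 95.5, d_2 = 35.5, d_3 = 9.0

I − A =
  [   0.85    -0.35    -0.25]
  [  -0.25     0.85    -0.15]
  [  -0.45    -0.30     0.95]
d = (I − A) x:
  d_1 = (+0.85)·210 + (-0.35)·130 + (-0.25)·150 = 95.5
  d_2 = (-0.25)·210 + (+0.85)·130 + (-0.15)·150 = 35.5
  d_3 = (-0.45)·210 + (-0.30)·130 + (+0.95)·150 = 9.0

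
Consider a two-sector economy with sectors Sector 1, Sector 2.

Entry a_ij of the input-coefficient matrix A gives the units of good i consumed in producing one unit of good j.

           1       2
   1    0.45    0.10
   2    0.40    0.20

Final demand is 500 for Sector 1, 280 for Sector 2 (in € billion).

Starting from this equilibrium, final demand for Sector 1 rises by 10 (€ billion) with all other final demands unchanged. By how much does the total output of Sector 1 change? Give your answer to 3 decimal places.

I − A =
  [   0.55    -0.10]
  [  -0.40     0.80]
det(I−A) = (0.55)(0.80) − (-0.10)(-0.40) = 0.4000
adj(I−A) = [[0.80, 0.10], [0.40, 0.55]]
(I − A)⁻¹ = adj(I−A) / det(I−A) ≈
  [   2.0000     0.2500]
  [   1.0000     1.3750]
Δx = (I − A)⁻¹ Δd with Δd having +10 in the Sector 1 component and 0 elsewhere.
So Δx_1 = L_11 · (+10), where L_11 = adj(I−A)_11 / det(I−A) = 0.80 / 0.4000.
Δx_1 = 0.80 × (+10) / 0.4000 = 8.00 / 0.4000 = 20.000.

Δx_1 = 20.000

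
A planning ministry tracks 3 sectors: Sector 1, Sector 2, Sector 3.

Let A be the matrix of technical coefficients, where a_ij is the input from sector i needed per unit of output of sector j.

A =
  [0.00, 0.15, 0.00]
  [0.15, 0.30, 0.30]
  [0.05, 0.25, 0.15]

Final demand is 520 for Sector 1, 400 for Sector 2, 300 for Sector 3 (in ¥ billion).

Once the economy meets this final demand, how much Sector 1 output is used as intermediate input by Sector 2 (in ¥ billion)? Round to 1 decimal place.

z_12 = 151.6

I − A =
  [   1.00    -0.15     0.00]
  [  -0.15     0.70    -0.30]
  [  -0.05    -0.25     0.85]
Cofactors of I−A, C_ij = (−1)^(i+j)·(minor ij) (rows/columns in the sector order above):
  C_11 = (0.70)(0.85) − (-0.30)(-0.25) = 0.5200
  C_12 = −[(-0.15)(0.85) − (-0.30)(-0.05)] = 0.1425
  C_13 = (-0.15)(-0.25) − (0.70)(-0.05) = 0.0725
  C_21 = −[(-0.15)(0.85) − (0.00)(-0.25)] = 0.1275
  C_22 = (1.00)(0.85) − (0.00)(-0.05) = 0.8500
  C_23 = −[(1.00)(-0.25) − (-0.15)(-0.05)] = 0.2575
  C_31 = (-0.15)(-0.30) − (0.00)(0.70) = 0.0450
  C_32 = −[(1.00)(-0.30) − (0.00)(-0.15)] = 0.3000
  C_33 = (1.00)(0.70) − (-0.15)(-0.15) = 0.6775
det(I−A) = Σ_j (I−A)_1j·C_1j = (1.00)(0.5200) + (-0.15)(0.1425) + (0.00)(0.0725) = 0.498625
adj(I−A) = Cᵀ =
  [ 0.5200   0.1275   0.0450]
  [ 0.1425   0.8500   0.3000]
  [ 0.0725   0.2575   0.6775]
(I − A)⁻¹ = adj(I−A) / det(I−A) ≈
  [   1.0429     0.2557     0.0902]
  [   0.2858     1.7047     0.6017]
  [   0.1454     0.5164     1.3587]
First solve x = (I − A)⁻¹ d = adj(I−A)·d / det(I−A); in particular x_2 = (0.1425·520 + 0.8500·400 + 0.3000·300) / 0.498625 = 504.10 / 0.498625 ≈ 1010.980.
Intermediate flow from 1 to 2: z_12 = a_12 · x_2 = 0.15 × 504.10 / 0.498625 = 75.615 / 0.498625 ≈ 151.6.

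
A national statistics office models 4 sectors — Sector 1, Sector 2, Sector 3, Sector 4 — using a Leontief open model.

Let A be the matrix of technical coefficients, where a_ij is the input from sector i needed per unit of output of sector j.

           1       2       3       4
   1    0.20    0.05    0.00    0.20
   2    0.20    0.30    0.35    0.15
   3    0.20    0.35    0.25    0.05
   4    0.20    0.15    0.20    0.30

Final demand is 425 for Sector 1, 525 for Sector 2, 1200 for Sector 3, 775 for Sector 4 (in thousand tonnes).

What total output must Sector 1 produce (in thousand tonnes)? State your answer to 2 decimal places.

x_1 = 1715.92

I − A =
  [   0.80    -0.05     0.00    -0.20]
  [  -0.20     0.70    -0.35    -0.15]
  [  -0.20    -0.35     0.75    -0.05]
  [  -0.20    -0.15    -0.20     0.70]
Compute the cofactors C_ij = (−1)^(i+j)·(3×3 minor ij) of I−A; the adjugate is their transpose:
adj(I−A) = Cᵀ =
  [ 0.24475   0.06225   0.05225   0.08700]
  [ 0.18400   0.37400   0.21400   0.14800]
  [ 0.16150   0.20150   0.33150   0.11300]
  [ 0.15550   0.15550   0.15550   0.31100]
det(I−A) = Σ_j (I−A)_1j·C_1j = (0.80)(0.24475) + (-0.05)(0.18400) + (0.00)(0.16150) + (-0.20)(0.15550) = 0.1555
(I − A)⁻¹ = adj(I−A) / det(I−A) ≈
  [   1.5740     0.4003     0.3360     0.5595]
  [   1.1833     2.4051     1.3762     0.9518]
  [   1.0386     1.2958     2.1318     0.7267]
  [   1.0000     1.0000     1.0000     2.0000]
x = (I − A)⁻¹ d = adj(I−A)·d / det(I−A), with det(I−A) = 0.1555:
  x_1 = (0.24475·425 + 0.06225·525 + 0.05225·1200 + 0.08700·775) / 0.1555 = 266.825 / 0.1555 ≈ 1715.92
  x_2 = (0.18400·425 + 0.37400·525 + 0.21400·1200 + 0.14800·775) / 0.1555 = 646.05 / 0.1555 ≈ 4154.66
  x_3 = (0.16150·425 + 0.20150·525 + 0.33150·1200 + 0.11300·775) / 0.1555 = 659.80 / 0.1555 ≈ 4243.09
  x_4 = (0.15550·425 + 0.15550·525 + 0.15550·1200 + 0.31100·775) / 0.1555 = 575.35 / 0.1555 = 3700.00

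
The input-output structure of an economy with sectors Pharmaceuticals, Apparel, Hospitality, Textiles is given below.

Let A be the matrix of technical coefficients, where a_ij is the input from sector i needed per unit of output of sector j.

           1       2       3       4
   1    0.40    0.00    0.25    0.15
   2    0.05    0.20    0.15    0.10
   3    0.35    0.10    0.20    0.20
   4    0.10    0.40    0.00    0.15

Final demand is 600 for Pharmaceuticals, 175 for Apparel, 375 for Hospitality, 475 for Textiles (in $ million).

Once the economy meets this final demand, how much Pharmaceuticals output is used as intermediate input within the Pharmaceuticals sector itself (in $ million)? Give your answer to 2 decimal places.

z_11 = 810.85

I − A =
  [   0.60     0.00    -0.25    -0.15]
  [  -0.05     0.80    -0.15    -0.10]
  [  -0.35    -0.10     0.80    -0.20]
  [  -0.10    -0.40     0.00     0.85]
Compute the cofactors C_ij = (−1)^(i+j)·(3×3 minor ij) of I−A; the adjugate is their transpose:
adj(I−A) = Cᵀ =
  [ 0.487250   0.089250   0.169000   0.136250]
  [ 0.089625   0.316625   0.087375   0.073625]
  [ 0.249250   0.118500   0.369000   0.144750]
  [ 0.099500   0.159500   0.061000   0.303750]
det(I−A) = Σ_j (I−A)_1j·C_1j = (0.60)(0.487250) + (0.00)(0.089625) + (-0.25)(0.249250) + (-0.15)(0.099500) = 0.2151125
(I − A)⁻¹ = adj(I−A) / det(I−A) ≈
  [   2.2651     0.4149     0.7856     0.6334]
  [   0.4166     1.4719     0.4062     0.3423]
  [   1.1587     0.5509     1.7154     0.6729]
  [   0.4625     0.7415     0.2836     1.4121]
First solve x = (I − A)⁻¹ d = adj(I−A)·d / det(I−A); in particular x_1 = (0.487250·600 + 0.089250·175 + 0.169000·375 + 0.136250·475) / 0.2151125 = 436.0625 / 0.2151125 ≈ 2027.1370.
Intermediate flow from 1 to 1: z_11 = a_11 · x_1 = 0.40 × 436.0625 / 0.2151125 = 174.425 / 0.2151125 ≈ 810.85.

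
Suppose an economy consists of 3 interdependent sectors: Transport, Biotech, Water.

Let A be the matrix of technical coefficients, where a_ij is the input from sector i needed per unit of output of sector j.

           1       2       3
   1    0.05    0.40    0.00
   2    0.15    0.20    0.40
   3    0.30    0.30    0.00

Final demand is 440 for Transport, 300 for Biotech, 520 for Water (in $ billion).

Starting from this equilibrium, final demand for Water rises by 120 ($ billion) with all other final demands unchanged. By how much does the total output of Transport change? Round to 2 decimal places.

Δx_1 = 35.69

I − A =
  [   0.95    -0.40     0.00]
  [  -0.15     0.80    -0.40]
  [  -0.30    -0.30     1.00]
Cofactors of I−A, C_ij = (−1)^(i+j)·(minor ij) (rows/columns in the sector order above):
  C_11 = (0.80)(1.00) − (-0.40)(-0.30) = 0.6800
  C_12 = −[(-0.15)(1.00) − (-0.40)(-0.30)] = 0.2700
  C_13 = (-0.15)(-0.30) − (0.80)(-0.30) = 0.2850
  C_21 = −[(-0.40)(1.00) − (0.00)(-0.30)] = 0.4000
  C_22 = (0.95)(1.00) − (0.00)(-0.30) = 0.9500
  C_23 = −[(0.95)(-0.30) − (-0.40)(-0.30)] = 0.4050
  C_31 = (-0.40)(-0.40) − (0.00)(0.80) = 0.1600
  C_32 = −[(0.95)(-0.40) − (0.00)(-0.15)] = 0.3800
  C_33 = (0.95)(0.80) − (-0.40)(-0.15) = 0.7000
det(I−A) = Σ_j (I−A)_1j·C_1j = (0.95)(0.6800) + (-0.40)(0.2700) + (0.00)(0.2850) = 0.5380
adj(I−A) = Cᵀ =
  [ 0.6800   0.4000   0.1600]
  [ 0.2700   0.9500   0.3800]
  [ 0.2850   0.4050   0.7000]
(I − A)⁻¹ = adj(I−A) / det(I−A) ≈
  [   1.2639     0.7435     0.2974]
  [   0.5019     1.7658     0.7063]
  [   0.5297     0.7528     1.3011]
Δx = (I − A)⁻¹ Δd with Δd having +120 in the Water component and 0 elsewhere.
So Δx_1 = L_13 · (+120), where L_13 = adj(I−A)_13 / det(I−A) = 0.1600 / 0.5380.
Δx_1 = 0.1600 × (+120) / 0.5380 = 19.20 / 0.5380 ≈ 35.69.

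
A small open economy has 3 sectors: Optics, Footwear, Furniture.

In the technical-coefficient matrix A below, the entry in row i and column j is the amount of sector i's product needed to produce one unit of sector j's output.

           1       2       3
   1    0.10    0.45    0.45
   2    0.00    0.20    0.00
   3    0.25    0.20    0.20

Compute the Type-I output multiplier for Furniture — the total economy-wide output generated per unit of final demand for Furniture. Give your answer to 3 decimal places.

I − A =
  [   0.90    -0.45    -0.45]
  [   0.00     0.80     0.00]
  [  -0.25    -0.20     0.80]
Cofactors of I−A, C_ij = (−1)^(i+j)·(minor ij) (rows/columns in the sector order above):
  C_11 = (0.80)(0.80) − (0.00)(-0.20) = 0.6400
  C_12 = −[(0.00)(0.80) − (0.00)(-0.25)] = 0.0000
  C_13 = (0.00)(-0.20) − (0.80)(-0.25) = 0.2000
  C_21 = −[(-0.45)(0.80) − (-0.45)(-0.20)] = 0.4500
  C_22 = (0.90)(0.80) − (-0.45)(-0.25) = 0.6075
  C_23 = −[(0.90)(-0.20) − (-0.45)(-0.25)] = 0.2925
  C_31 = (-0.45)(0.00) − (-0.45)(0.80) = 0.3600
  C_32 = −[(0.90)(0.00) − (-0.45)(0.00)] = 0.0000
  C_33 = (0.90)(0.80) − (-0.45)(0.00) = 0.7200
det(I−A) = Σ_j (I−A)_1j·C_1j = (0.90)(0.6400) + (-0.45)(0.0000) + (-0.45)(0.2000) = 0.4860
adj(I−A) = Cᵀ =
  [ 0.6400   0.4500   0.3600]
  [ 0.0000   0.6075   0.0000]
  [ 0.2000   0.2925   0.7200]
(I − A)⁻¹ = adj(I−A) / det(I−A) ≈
  [   1.3169     0.9259     0.7407]
  [   0.0000     1.2500     0.0000]
  [   0.4115     0.6019     1.4815]
The output multiplier for sector j is the column-j sum of the Leontief inverse (I − A)⁻¹ = adj(I−A) / det(I−A).
Column 3 of adj(I−A): (0.3600, 0.0000, 0.7200); det(I−A) = 0.4860.
m_3 = (0.3600 + 0.0000 + 0.7200) / 0.4860 = 1.08 / 0.4860 ≈ 2.222.

m_3 = 2.222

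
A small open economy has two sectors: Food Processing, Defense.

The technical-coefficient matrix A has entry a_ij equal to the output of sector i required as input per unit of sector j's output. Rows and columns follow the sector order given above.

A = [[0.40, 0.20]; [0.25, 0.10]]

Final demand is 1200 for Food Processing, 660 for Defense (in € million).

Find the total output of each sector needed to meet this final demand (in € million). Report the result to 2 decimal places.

x_F = 2473.47, x_D = 1420.41

I − A =
  [   0.60    -0.20]
  [  -0.25     0.90]
det(I−A) = (0.60)(0.90) − (-0.20)(-0.25) = 0.4900
adj(I−A) = [[0.90, 0.20], [0.25, 0.60]]
(I − A)⁻¹ = adj(I−A) / det(I−A) ≈
  [   1.8367     0.4082]
  [   0.5102     1.2245]
x = (I − A)⁻¹ d = adj(I−A)·d / det(I−A), with det(I−A) = 0.4900:
  x_F = (0.90·1200 + 0.20·660) / 0.4900 = 1212.00 / 0.4900 ≈ 2473.47
  x_D = (0.25·1200 + 0.60·660) / 0.4900 = 696.00 / 0.4900 ≈ 1420.41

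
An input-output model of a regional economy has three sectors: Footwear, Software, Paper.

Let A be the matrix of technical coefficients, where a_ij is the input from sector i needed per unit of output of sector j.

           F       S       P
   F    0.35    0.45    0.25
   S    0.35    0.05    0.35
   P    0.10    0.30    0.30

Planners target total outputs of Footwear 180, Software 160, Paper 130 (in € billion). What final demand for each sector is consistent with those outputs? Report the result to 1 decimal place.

d_F = 12.5, d_S = 43.5, d_P = 25.0

I − A =
  [   0.65    -0.45    -0.25]
  [  -0.35     0.95    -0.35]
  [  -0.10    -0.30     0.70]
d = (I − A) x:
  d_F = (+0.65)·180 + (-0.45)·160 + (-0.25)·130 = 12.5
  d_S = (-0.35)·180 + (+0.95)·160 + (-0.35)·130 = 43.5
  d_P = (-0.10)·180 + (-0.30)·160 + (+0.70)·130 = 25.0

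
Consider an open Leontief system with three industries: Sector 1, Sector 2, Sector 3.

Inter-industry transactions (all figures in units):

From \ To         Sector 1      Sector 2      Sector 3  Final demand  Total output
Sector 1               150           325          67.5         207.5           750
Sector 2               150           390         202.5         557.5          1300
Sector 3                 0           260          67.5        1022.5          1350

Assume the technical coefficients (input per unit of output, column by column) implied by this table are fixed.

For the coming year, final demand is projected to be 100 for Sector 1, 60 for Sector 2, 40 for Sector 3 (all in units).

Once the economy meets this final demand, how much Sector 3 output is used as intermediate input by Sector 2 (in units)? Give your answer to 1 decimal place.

z_32 = 30.4

Technical coefficients a_ij = z_ij / X_j:
  a_11 = 150/750 = 0.20, a_21 = 150/750 = 0.20, a_31 = 0/750 = 0.00
  a_12 = 325/1300 = 0.25, a_22 = 390/1300 = 0.30, a_32 = 260/1300 = 0.20
  a_13 = 67.5/1350 = 0.05, a_23 = 202.5/1350 = 0.15, a_33 = 67.5/1350 = 0.05
I − A =
  [   0.80    -0.25    -0.05]
  [  -0.20     0.70    -0.15]
  [   0.00    -0.20     0.95]
Cofactors of I−A, C_ij = (−1)^(i+j)·(minor ij) (rows/columns in the sector order above):
  C_11 = (0.70)(0.95) − (-0.15)(-0.20) = 0.6350
  C_12 = −[(-0.20)(0.95) − (-0.15)(0.00)] = 0.1900
  C_13 = (-0.20)(-0.20) − (0.70)(0.00) = 0.0400
  C_21 = −[(-0.25)(0.95) − (-0.05)(-0.20)] = 0.2475
  C_22 = (0.80)(0.95) − (-0.05)(0.00) = 0.7600
  C_23 = −[(0.80)(-0.20) − (-0.25)(0.00)] = 0.1600
  C_31 = (-0.25)(-0.15) − (-0.05)(0.70) = 0.0725
  C_32 = −[(0.80)(-0.15) − (-0.05)(-0.20)] = 0.1300
  C_33 = (0.80)(0.70) − (-0.25)(-0.20) = 0.5100
det(I−A) = Σ_j (I−A)_1j·C_1j = (0.80)(0.6350) + (-0.25)(0.1900) + (-0.05)(0.0400) = 0.4585
adj(I−A) = Cᵀ =
  [ 0.6350   0.2475   0.0725]
  [ 0.1900   0.7600   0.1300]
  [ 0.0400   0.1600   0.5100]
(I − A)⁻¹ = adj(I−A) / det(I−A) ≈
  [   1.3850     0.5398     0.1581]
  [   0.4144     1.6576     0.2835]
  [   0.0872     0.3490     1.1123]
First solve x = (I − A)⁻¹ d = adj(I−A)·d / det(I−A); in particular x_2 = (0.1900·100 + 0.7600·60 + 0.1300·40) / 0.4585 = 69.80 / 0.4585 ≈ 152.236.
Intermediate flow from 3 to 2: z_32 = a_32 · x_2 = 0.20 × 69.80 / 0.4585 = 13.96 / 0.4585 ≈ 30.4.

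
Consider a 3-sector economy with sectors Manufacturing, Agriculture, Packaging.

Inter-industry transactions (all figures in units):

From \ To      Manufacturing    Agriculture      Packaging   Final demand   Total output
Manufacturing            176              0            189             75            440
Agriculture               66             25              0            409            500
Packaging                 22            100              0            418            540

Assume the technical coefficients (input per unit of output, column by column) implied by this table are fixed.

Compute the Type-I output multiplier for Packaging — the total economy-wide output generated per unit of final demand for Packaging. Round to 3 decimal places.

m_P = 1.759

Technical coefficients a_ij = z_ij / X_j:
  a_MM = 176/440 = 0.40, a_AM = 66/440 = 0.15, a_PM = 22/440 = 0.05
  a_MA = 0/500 = 0.00, a_AA = 25/500 = 0.05, a_PA = 100/500 = 0.20
  a_MP = 189/540 = 0.35, a_AP = 0/540 = 0.00, a_PP = 0/540 = 0.00
I − A =
  [   0.60     0.00    -0.35]
  [  -0.15     0.95     0.00]
  [  -0.05    -0.20     1.00]
Cofactors of I−A, C_ij = (−1)^(i+j)·(minor ij) (rows/columns in the sector order above):
  C_11 = (0.95)(1.00) − (0.00)(-0.20) = 0.9500
  C_12 = −[(-0.15)(1.00) − (0.00)(-0.05)] = 0.1500
  C_13 = (-0.15)(-0.20) − (0.95)(-0.05) = 0.0775
  C_21 = −[(0.00)(1.00) − (-0.35)(-0.20)] = 0.0700
  C_22 = (0.60)(1.00) − (-0.35)(-0.05) = 0.5825
  C_23 = −[(0.60)(-0.20) − (0.00)(-0.05)] = 0.1200
  C_31 = (0.00)(0.00) − (-0.35)(0.95) = 0.3325
  C_32 = −[(0.60)(0.00) − (-0.35)(-0.15)] = 0.0525
  C_33 = (0.60)(0.95) − (0.00)(-0.15) = 0.5700
det(I−A) = Σ_j (I−A)_1j·C_1j = (0.60)(0.9500) + (0.00)(0.1500) + (-0.35)(0.0775) = 0.542875
adj(I−A) = Cᵀ =
  [ 0.9500   0.0700   0.3325]
  [ 0.1500   0.5825   0.0525]
  [ 0.0775   0.1200   0.5700]
(I − A)⁻¹ = adj(I−A) / det(I−A) ≈
  [   1.7499     0.1289     0.6125]
  [   0.2763     1.0730     0.0967]
  [   0.1428     0.2210     1.0500]
The output multiplier for sector j is the column-j sum of the Leontief inverse (I − A)⁻¹ = adj(I−A) / det(I−A).
Column P of adj(I−A): (0.3325, 0.0525, 0.5700); det(I−A) = 0.542875.
m_P = (0.3325 + 0.0525 + 0.5700) / 0.542875 = 0.955 / 0.542875 ≈ 1.759.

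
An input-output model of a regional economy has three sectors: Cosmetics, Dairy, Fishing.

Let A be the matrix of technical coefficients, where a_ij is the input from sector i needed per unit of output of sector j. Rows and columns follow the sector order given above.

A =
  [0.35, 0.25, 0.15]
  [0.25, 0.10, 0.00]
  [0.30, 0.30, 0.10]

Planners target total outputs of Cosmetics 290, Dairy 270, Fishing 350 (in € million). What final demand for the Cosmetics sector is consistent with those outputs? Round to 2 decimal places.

d_1 = 68.50

I − A =
  [   0.65    -0.25    -0.15]
  [  -0.25     0.90     0.00]
  [  -0.30    -0.30     0.90]
d = (I − A) x:
  d_1 = (+0.65)·290 + (-0.25)·270 + (-0.15)·350 = 68.50
  d_2 = (-0.25)·290 + (+0.90)·270 + (+0.00)·350 = 170.50
  d_3 = (-0.30)·290 + (-0.30)·270 + (+0.90)·350 = 147.00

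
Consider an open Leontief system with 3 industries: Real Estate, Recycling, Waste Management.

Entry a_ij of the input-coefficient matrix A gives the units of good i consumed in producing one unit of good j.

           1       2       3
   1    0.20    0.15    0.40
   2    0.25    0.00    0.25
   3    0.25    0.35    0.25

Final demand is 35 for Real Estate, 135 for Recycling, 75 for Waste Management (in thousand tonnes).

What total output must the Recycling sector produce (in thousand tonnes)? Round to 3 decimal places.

I − A =
  [   0.80    -0.15    -0.40]
  [  -0.25     1.00    -0.25]
  [  -0.25    -0.35     0.75]
Cofactors of I−A, C_ij = (−1)^(i+j)·(minor ij) (rows/columns in the sector order above):
  C_11 = (1.00)(0.75) − (-0.25)(-0.35) = 0.6625
  C_12 = −[(-0.25)(0.75) − (-0.25)(-0.25)] = 0.2500
  C_13 = (-0.25)(-0.35) − (1.00)(-0.25) = 0.3375
  C_21 = −[(-0.15)(0.75) − (-0.40)(-0.35)] = 0.2525
  C_22 = (0.80)(0.75) − (-0.40)(-0.25) = 0.5000
  C_23 = −[(0.80)(-0.35) − (-0.15)(-0.25)] = 0.3175
  C_31 = (-0.15)(-0.25) − (-0.40)(1.00) = 0.4375
  C_32 = −[(0.80)(-0.25) − (-0.40)(-0.25)] = 0.3000
  C_33 = (0.80)(1.00) − (-0.15)(-0.25) = 0.7625
det(I−A) = Σ_j (I−A)_1j·C_1j = (0.80)(0.6625) + (-0.15)(0.2500) + (-0.40)(0.3375) = 0.3575
adj(I−A) = Cᵀ =
  [ 0.6625   0.2525   0.4375]
  [ 0.2500   0.5000   0.3000]
  [ 0.3375   0.3175   0.7625]
(I − A)⁻¹ = adj(I−A) / det(I−A) ≈
  [   1.8531     0.7063     1.2238]
  [   0.6993     1.3986     0.8392]
  [   0.9441     0.8881     2.1329]
x = (I − A)⁻¹ d = adj(I−A)·d / det(I−A), with det(I−A) = 0.3575:
  x_1 = (0.6625·35 + 0.2525·135 + 0.4375·75) / 0.3575 = 90.0875 / 0.3575 ≈ 251.993
  x_2 = (0.2500·35 + 0.5000·135 + 0.3000·75) / 0.3575 = 98.75 / 0.3575 ≈ 276.224
  x_3 = (0.3375·35 + 0.3175·135 + 0.7625·75) / 0.3575 = 111.8625 / 0.3575 ≈ 312.902

x_2 = 276.224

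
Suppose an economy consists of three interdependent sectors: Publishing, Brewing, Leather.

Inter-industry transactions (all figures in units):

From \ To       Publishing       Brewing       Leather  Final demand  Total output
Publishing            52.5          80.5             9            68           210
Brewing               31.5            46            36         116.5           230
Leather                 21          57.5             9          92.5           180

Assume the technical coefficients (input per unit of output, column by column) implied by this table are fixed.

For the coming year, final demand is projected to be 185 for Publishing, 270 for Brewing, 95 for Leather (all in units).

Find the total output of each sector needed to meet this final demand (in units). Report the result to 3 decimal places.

x_1 = 500.160, x_2 = 502.501, x_3 = 284.886

Technical coefficients a_ij = z_ij / X_j:
  a_11 = 52.5/210 = 0.25, a_21 = 31.5/210 = 0.15, a_31 = 21/210 = 0.10
  a_12 = 80.5/230 = 0.35, a_22 = 46/230 = 0.20, a_32 = 57.5/230 = 0.25
  a_13 = 9/180 = 0.05, a_23 = 36/180 = 0.20, a_33 = 9/180 = 0.05
I − A =
  [   0.75    -0.35    -0.05]
  [  -0.15     0.80    -0.20]
  [  -0.10    -0.25     0.95]
Cofactors of I−A, C_ij = (−1)^(i+j)·(minor ij) (rows/columns in the sector order above):
  C_11 = (0.80)(0.95) − (-0.20)(-0.25) = 0.7100
  C_12 = −[(-0.15)(0.95) − (-0.20)(-0.10)] = 0.1625
  C_13 = (-0.15)(-0.25) − (0.80)(-0.10) = 0.1175
  C_21 = −[(-0.35)(0.95) − (-0.05)(-0.25)] = 0.3450
  C_22 = (0.75)(0.95) − (-0.05)(-0.10) = 0.7075
  C_23 = −[(0.75)(-0.25) − (-0.35)(-0.10)] = 0.2225
  C_31 = (-0.35)(-0.20) − (-0.05)(0.80) = 0.1100
  C_32 = −[(0.75)(-0.20) − (-0.05)(-0.15)] = 0.1575
  C_33 = (0.75)(0.80) − (-0.35)(-0.15) = 0.5475
det(I−A) = Σ_j (I−A)_1j·C_1j = (0.75)(0.7100) + (-0.35)(0.1625) + (-0.05)(0.1175) = 0.46975
adj(I−A) = Cᵀ =
  [ 0.7100   0.3450   0.1100]
  [ 0.1625   0.7075   0.1575]
  [ 0.1175   0.2225   0.5475]
(I − A)⁻¹ = adj(I−A) / det(I−A) ≈
  [   1.5114     0.7344     0.2342]
  [   0.3459     1.5061     0.3353]
  [   0.2501     0.4737     1.1655]
x = (I − A)⁻¹ d = adj(I−A)·d / det(I−A), with det(I−A) = 0.46975:
  x_1 = (0.7100·185 + 0.3450·270 + 0.1100·95) / 0.46975 = 234.95 / 0.46975 ≈ 500.160
  x_2 = (0.1625·185 + 0.7075·270 + 0.1575·95) / 0.46975 = 236.05 / 0.46975 ≈ 502.501
  x_3 = (0.1175·185 + 0.2225·270 + 0.5475·95) / 0.46975 = 133.825 / 0.46975 ≈ 284.886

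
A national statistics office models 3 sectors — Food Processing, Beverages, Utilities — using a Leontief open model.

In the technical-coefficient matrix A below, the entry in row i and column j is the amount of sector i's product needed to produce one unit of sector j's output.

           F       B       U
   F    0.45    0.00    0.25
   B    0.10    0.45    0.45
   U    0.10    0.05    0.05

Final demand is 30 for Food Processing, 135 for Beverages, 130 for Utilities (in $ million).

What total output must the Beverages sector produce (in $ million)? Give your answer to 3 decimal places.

x_B = 410.721

I − A =
  [   0.55     0.00    -0.25]
  [  -0.10     0.55    -0.45]
  [  -0.10    -0.05     0.95]
Cofactors of I−A, C_ij = (−1)^(i+j)·(minor ij) (rows/columns in the sector order above):
  C_11 = (0.55)(0.95) − (-0.45)(-0.05) = 0.5000
  C_12 = −[(-0.10)(0.95) − (-0.45)(-0.10)] = 0.1400
  C_13 = (-0.10)(-0.05) − (0.55)(-0.10) = 0.0600
  C_21 = −[(0.00)(0.95) − (-0.25)(-0.05)] = 0.0125
  C_22 = (0.55)(0.95) − (-0.25)(-0.10) = 0.4975
  C_23 = −[(0.55)(-0.05) − (0.00)(-0.10)] = 0.0275
  C_31 = (0.00)(-0.45) − (-0.25)(0.55) = 0.1375
  C_32 = −[(0.55)(-0.45) − (-0.25)(-0.10)] = 0.2725
  C_33 = (0.55)(0.55) − (0.00)(-0.10) = 0.3025
det(I−A) = Σ_j (I−A)_1j·C_1j = (0.55)(0.5000) + (0.00)(0.1400) + (-0.25)(0.0600) = 0.2600
adj(I−A) = Cᵀ =
  [ 0.5000   0.0125   0.1375]
  [ 0.1400   0.4975   0.2725]
  [ 0.0600   0.0275   0.3025]
(I − A)⁻¹ = adj(I−A) / det(I−A) ≈
  [   1.9231     0.0481     0.5288]
  [   0.5385     1.9135     1.0481]
  [   0.2308     0.1058     1.1635]
x = (I − A)⁻¹ d = adj(I−A)·d / det(I−A), with det(I−A) = 0.2600:
  x_F = (0.5000·30 + 0.0125·135 + 0.1375·130) / 0.2600 = 34.5625 / 0.2600 ≈ 132.933
  x_B = (0.1400·30 + 0.4975·135 + 0.2725·130) / 0.2600 = 106.7875 / 0.2600 ≈ 410.721
  x_U = (0.0600·30 + 0.0275·135 + 0.3025·130) / 0.2600 = 44.8375 / 0.2600 ≈ 172.452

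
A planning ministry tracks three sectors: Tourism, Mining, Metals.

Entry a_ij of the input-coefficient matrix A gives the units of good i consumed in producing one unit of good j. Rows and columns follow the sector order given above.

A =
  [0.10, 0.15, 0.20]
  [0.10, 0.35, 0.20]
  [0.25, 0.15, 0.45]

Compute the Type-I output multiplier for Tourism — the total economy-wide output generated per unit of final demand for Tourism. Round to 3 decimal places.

I − A =
  [   0.90    -0.15    -0.20]
  [  -0.10     0.65    -0.20]
  [  -0.25    -0.15     0.55]
Cofactors of I−A, C_ij = (−1)^(i+j)·(minor ij) (rows/columns in the sector order above):
  C_11 = (0.65)(0.55) − (-0.20)(-0.15) = 0.3275
  C_12 = −[(-0.10)(0.55) − (-0.20)(-0.25)] = 0.1050
  C_13 = (-0.10)(-0.15) − (0.65)(-0.25) = 0.1775
  C_21 = −[(-0.15)(0.55) − (-0.20)(-0.15)] = 0.1125
  C_22 = (0.90)(0.55) − (-0.20)(-0.25) = 0.4450
  C_23 = −[(0.90)(-0.15) − (-0.15)(-0.25)] = 0.1725
  C_31 = (-0.15)(-0.20) − (-0.20)(0.65) = 0.1600
  C_32 = −[(0.90)(-0.20) − (-0.20)(-0.10)] = 0.2000
  C_33 = (0.90)(0.65) − (-0.15)(-0.10) = 0.5700
det(I−A) = Σ_j (I−A)_1j·C_1j = (0.90)(0.3275) + (-0.15)(0.1050) + (-0.20)(0.1775) = 0.2435
adj(I−A) = Cᵀ =
  [ 0.3275   0.1125   0.1600]
  [ 0.1050   0.4450   0.2000]
  [ 0.1775   0.1725   0.5700]
(I − A)⁻¹ = adj(I−A) / det(I−A) ≈
  [   1.3450     0.4620     0.6571]
  [   0.4312     1.8275     0.8214]
  [   0.7290     0.7084     2.3409]
The output multiplier for sector j is the column-j sum of the Leontief inverse (I − A)⁻¹ = adj(I−A) / det(I−A).
Column 1 of adj(I−A): (0.3275, 0.1050, 0.1775); det(I−A) = 0.2435.
m_1 = (0.3275 + 0.1050 + 0.1775) / 0.2435 = 0.61 / 0.2435 ≈ 2.505.

m_1 = 2.505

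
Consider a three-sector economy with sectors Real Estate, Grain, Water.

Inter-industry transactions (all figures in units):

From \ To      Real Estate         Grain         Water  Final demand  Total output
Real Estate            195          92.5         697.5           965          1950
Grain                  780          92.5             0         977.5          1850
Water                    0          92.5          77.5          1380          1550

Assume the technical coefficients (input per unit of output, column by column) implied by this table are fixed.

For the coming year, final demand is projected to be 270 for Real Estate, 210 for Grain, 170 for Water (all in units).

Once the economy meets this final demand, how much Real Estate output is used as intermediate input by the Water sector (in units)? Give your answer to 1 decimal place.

Technical coefficients a_ij = z_ij / X_j:
  a_RR = 195/1950 = 0.10, a_GR = 780/1950 = 0.40, a_WR = 0/1950 = 0.00
  a_RG = 92.5/1850 = 0.05, a_GG = 92.5/1850 = 0.05, a_WG = 92.5/1850 = 0.05
  a_RW = 697.5/1550 = 0.45, a_GW = 0/1550 = 0.00, a_WW = 77.5/1550 = 0.05
I − A =
  [   0.90    -0.05    -0.45]
  [  -0.40     0.95     0.00]
  [   0.00    -0.05     0.95]
Cofactors of I−A, C_ij = (−1)^(i+j)·(minor ij) (rows/columns in the sector order above):
  C_11 = (0.95)(0.95) − (0.00)(-0.05) = 0.9025
  C_12 = −[(-0.40)(0.95) − (0.00)(0.00)] = 0.3800
  C_13 = (-0.40)(-0.05) − (0.95)(0.00) = 0.0200
  C_21 = −[(-0.05)(0.95) − (-0.45)(-0.05)] = 0.0700
  C_22 = (0.90)(0.95) − (-0.45)(0.00) = 0.8550
  C_23 = −[(0.90)(-0.05) − (-0.05)(0.00)] = 0.0450
  C_31 = (-0.05)(0.00) − (-0.45)(0.95) = 0.4275
  C_32 = −[(0.90)(0.00) − (-0.45)(-0.40)] = 0.1800
  C_33 = (0.90)(0.95) − (-0.05)(-0.40) = 0.8350
det(I−A) = Σ_j (I−A)_1j·C_1j = (0.90)(0.9025) + (-0.05)(0.3800) + (-0.45)(0.0200) = 0.78425
adj(I−A) = Cᵀ =
  [ 0.9025   0.0700   0.4275]
  [ 0.3800   0.8550   0.1800]
  [ 0.0200   0.0450   0.8350]
(I − A)⁻¹ = adj(I−A) / det(I−A) ≈
  [   1.1508     0.0893     0.5451]
  [   0.4845     1.0902     0.2295]
  [   0.0255     0.0574     1.0647]
First solve x = (I − A)⁻¹ d = adj(I−A)·d / det(I−A); in particular x_W = (0.0200·270 + 0.0450·210 + 0.8350·170) / 0.78425 = 156.80 / 0.78425 ≈ 199.936.
Intermediate flow from R to W: z_RW = a_RW · x_W = 0.45 × 156.80 / 0.78425 = 70.56 / 0.78425 ≈ 90.0.

z_RW = 90.0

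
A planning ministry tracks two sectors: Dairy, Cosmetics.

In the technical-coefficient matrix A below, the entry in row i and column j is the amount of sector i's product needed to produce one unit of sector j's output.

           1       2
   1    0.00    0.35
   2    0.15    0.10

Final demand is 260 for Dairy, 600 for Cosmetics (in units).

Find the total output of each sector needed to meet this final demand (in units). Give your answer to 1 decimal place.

I − A =
  [   1.00    -0.35]
  [  -0.15     0.90]
det(I−A) = (1.00)(0.90) − (-0.35)(-0.15) = 0.8475
adj(I−A) = [[0.90, 0.35], [0.15, 1.00]]
(I − A)⁻¹ = adj(I−A) / det(I−A) ≈
  [   1.0619     0.4130]
  [   0.1770     1.1799]
x = (I − A)⁻¹ d = adj(I−A)·d / det(I−A), with det(I−A) = 0.8475:
  x_1 = (0.90·260 + 0.35·600) / 0.8475 = 444.00 / 0.8475 ≈ 523.9
  x_2 = (0.15·260 + 1.00·600) / 0.8475 = 639.00 / 0.8475 ≈ 754.0

x_1 = 523.9, x_2 = 754.0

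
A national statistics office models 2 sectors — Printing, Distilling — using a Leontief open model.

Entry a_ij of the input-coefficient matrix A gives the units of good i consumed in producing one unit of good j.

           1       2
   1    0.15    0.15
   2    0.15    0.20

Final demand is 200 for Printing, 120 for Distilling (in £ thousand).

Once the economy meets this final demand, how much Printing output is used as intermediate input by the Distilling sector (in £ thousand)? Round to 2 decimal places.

z_12 = 30.11

I − A =
  [   0.85    -0.15]
  [  -0.15     0.80]
det(I−A) = (0.85)(0.80) − (-0.15)(-0.15) = 0.6575
adj(I−A) = [[0.80, 0.15], [0.15, 0.85]]
(I − A)⁻¹ = adj(I−A) / det(I−A) ≈
  [   1.2167     0.2281]
  [   0.2281     1.2928]
First solve x = (I − A)⁻¹ d = adj(I−A)·d / det(I−A); in particular x_2 = (0.15·200 + 0.85·120) / 0.6575 = 132.00 / 0.6575 ≈ 200.7605.
Intermediate flow from 1 to 2: z_12 = a_12 · x_2 = 0.15 × 132.00 / 0.6575 = 19.80 / 0.6575 ≈ 30.11.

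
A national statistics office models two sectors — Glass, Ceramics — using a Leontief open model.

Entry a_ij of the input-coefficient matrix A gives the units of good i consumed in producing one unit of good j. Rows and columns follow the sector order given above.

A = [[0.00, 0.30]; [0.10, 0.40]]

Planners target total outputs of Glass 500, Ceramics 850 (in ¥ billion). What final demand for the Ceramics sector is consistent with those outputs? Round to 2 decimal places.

d_C = 460.00

I − A =
  [   1.00    -0.30]
  [  -0.10     0.60]
d = (I − A) x:
  d_G = (+1.00)·500 + (-0.30)·850 = 245.00
  d_C = (-0.10)·500 + (+0.60)·850 = 460.00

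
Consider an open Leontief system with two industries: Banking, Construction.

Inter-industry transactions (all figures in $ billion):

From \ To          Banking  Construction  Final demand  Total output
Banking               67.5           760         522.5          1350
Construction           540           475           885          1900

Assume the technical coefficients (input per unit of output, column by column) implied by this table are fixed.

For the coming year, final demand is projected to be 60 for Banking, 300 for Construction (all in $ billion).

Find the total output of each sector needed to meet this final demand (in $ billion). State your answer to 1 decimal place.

x_B = 298.6, x_C = 559.3

Technical coefficients a_ij = z_ij / X_j:
  a_BB = 67.5/1350 = 0.05, a_CB = 540/1350 = 0.40
  a_BC = 760/1900 = 0.40, a_CC = 475/1900 = 0.25
I − A =
  [   0.95    -0.40]
  [  -0.40     0.75]
det(I−A) = (0.95)(0.75) − (-0.40)(-0.40) = 0.5525
adj(I−A) = [[0.75, 0.40], [0.40, 0.95]]
(I − A)⁻¹ = adj(I−A) / det(I−A) ≈
  [   1.3575     0.7240]
  [   0.7240     1.7195]
x = (I − A)⁻¹ d = adj(I−A)·d / det(I−A), with det(I−A) = 0.5525:
  x_B = (0.75·60 + 0.40·300) / 0.5525 = 165.00 / 0.5525 ≈ 298.6
  x_C = (0.40·60 + 0.95·300) / 0.5525 = 309.00 / 0.5525 ≈ 559.3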